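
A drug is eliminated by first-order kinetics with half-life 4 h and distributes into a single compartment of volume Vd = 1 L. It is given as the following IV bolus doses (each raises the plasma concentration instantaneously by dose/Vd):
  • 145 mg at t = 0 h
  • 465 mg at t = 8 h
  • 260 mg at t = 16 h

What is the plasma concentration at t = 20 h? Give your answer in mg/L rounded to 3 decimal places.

192.656 mg/L

k = ln 2 / 4 = 0.17329 per h
Dose 1 (145 mg at t=0 h): 145·exp(−0.17329·20) = 4.531 mg/L
Dose 2 (465 mg at t=8 h): 465·exp(−0.17329·12) = 58.125 mg/L
Dose 3 (260 mg at t=16 h): 260·exp(−0.17329·4) = 130.000 mg/L
C(20) = 4.531 + 58.125 + 130.000 = 192.656 mg/L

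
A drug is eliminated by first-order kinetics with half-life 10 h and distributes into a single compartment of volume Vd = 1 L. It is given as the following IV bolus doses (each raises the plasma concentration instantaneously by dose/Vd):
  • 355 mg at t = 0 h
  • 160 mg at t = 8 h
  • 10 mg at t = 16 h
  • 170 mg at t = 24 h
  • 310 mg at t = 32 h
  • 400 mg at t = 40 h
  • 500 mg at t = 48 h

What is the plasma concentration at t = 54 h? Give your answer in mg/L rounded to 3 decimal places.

585.889 mg/L

k = ln 2 / 10 = 0.06931 per h
Dose 1 (355 mg at t=0 h): 355·exp(−0.06931·54) = 8.407 mg/L
Dose 2 (160 mg at t=8 h): 160·exp(−0.06931·46) = 6.598 mg/L
Dose 3 (10 mg at t=16 h): 10·exp(−0.06931·38) = 0.718 mg/L
Dose 4 (170 mg at t=24 h): 170·exp(−0.06931·30) = 21.250 mg/L
Dose 5 (310 mg at t=32 h): 310·exp(−0.06931·22) = 67.468 mg/L
Dose 6 (400 mg at t=40 h): 400·exp(−0.06931·14) = 151.572 mg/L
Dose 7 (500 mg at t=48 h): 500·exp(−0.06931·6) = 329.877 mg/L
C(54) = 8.407 + 6.598 + 0.718 + 21.250 + 67.468 + 151.572 + 329.877 = 585.889 mg/L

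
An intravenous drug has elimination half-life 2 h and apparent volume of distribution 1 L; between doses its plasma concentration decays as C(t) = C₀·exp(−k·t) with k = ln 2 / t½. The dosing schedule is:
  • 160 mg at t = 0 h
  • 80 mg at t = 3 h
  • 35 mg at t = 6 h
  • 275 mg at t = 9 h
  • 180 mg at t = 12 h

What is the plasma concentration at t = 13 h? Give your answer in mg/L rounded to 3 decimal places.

203.391 mg/L

k = ln 2 / 2 = 0.34657 per h
Dose 1 (160 mg at t=0 h): 160·exp(−0.34657·13) = 1.768 mg/L
Dose 2 (80 mg at t=3 h): 80·exp(−0.34657·10) = 2.500 mg/L
Dose 3 (35 mg at t=6 h): 35·exp(−0.34657·7) = 3.094 mg/L
Dose 4 (275 mg at t=9 h): 275·exp(−0.34657·4) = 68.750 mg/L
Dose 5 (180 mg at t=12 h): 180·exp(−0.34657·1) = 127.279 mg/L
C(13) = 1.768 + 2.500 + 3.094 + 68.750 + 127.279 = 203.391 mg/L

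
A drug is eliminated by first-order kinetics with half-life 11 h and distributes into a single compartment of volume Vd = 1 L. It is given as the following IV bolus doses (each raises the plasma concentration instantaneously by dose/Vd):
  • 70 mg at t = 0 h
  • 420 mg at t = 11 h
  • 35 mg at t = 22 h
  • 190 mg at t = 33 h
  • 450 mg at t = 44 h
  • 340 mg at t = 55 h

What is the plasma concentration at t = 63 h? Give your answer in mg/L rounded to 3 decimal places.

k = ln 2 / 11 = 0.06301 per h
Dose 1 (70 mg at t=0 h): 70·exp(−0.06301·63) = 1.321 mg/L
Dose 2 (420 mg at t=11 h): 420·exp(−0.06301·52) = 15.856 mg/L
Dose 3 (35 mg at t=22 h): 35·exp(−0.06301·41) = 2.643 mg/L
Dose 4 (190 mg at t=33 h): 190·exp(−0.06301·30) = 28.692 mg/L
Dose 5 (450 mg at t=44 h): 450·exp(−0.06301·19) = 135.910 mg/L
Dose 6 (340 mg at t=55 h): 340·exp(−0.06301·8) = 205.375 mg/L
C(63) = 1.321 + 15.856 + 2.643 + 28.692 + 135.910 + 205.375 = 389.798 mg/L

389.798 mg/L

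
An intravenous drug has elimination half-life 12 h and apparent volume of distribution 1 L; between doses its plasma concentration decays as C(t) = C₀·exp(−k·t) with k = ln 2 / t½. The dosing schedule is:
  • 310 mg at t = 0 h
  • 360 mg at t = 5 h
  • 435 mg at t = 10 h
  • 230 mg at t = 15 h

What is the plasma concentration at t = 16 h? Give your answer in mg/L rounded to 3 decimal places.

838.409 mg/L

k = ln 2 / 12 = 0.05776 per h
Dose 1 (310 mg at t=0 h): 310·exp(−0.05776·16) = 123.024 mg/L
Dose 2 (360 mg at t=5 h): 360·exp(−0.05776·11) = 190.703 mg/L
Dose 3 (435 mg at t=10 h): 435·exp(−0.05776·6) = 307.591 mg/L
Dose 4 (230 mg at t=15 h): 230·exp(−0.05776·1) = 217.091 mg/L
C(16) = 123.024 + 190.703 + 307.591 + 217.091 = 838.409 mg/L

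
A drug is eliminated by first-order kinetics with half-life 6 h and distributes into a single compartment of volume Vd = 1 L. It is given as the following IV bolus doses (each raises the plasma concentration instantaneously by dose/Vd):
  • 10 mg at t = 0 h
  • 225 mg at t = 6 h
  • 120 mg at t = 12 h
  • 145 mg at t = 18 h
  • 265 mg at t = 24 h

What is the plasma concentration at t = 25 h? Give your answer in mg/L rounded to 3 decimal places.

353.019 mg/L

k = ln 2 / 6 = 0.11552 per h
Dose 1 (10 mg at t=0 h): 10·exp(−0.11552·25) = 0.557 mg/L
Dose 2 (225 mg at t=6 h): 225·exp(−0.11552·19) = 25.057 mg/L
Dose 3 (120 mg at t=12 h): 120·exp(−0.11552·13) = 26.727 mg/L
Dose 4 (145 mg at t=18 h): 145·exp(−0.11552·7) = 64.590 mg/L
Dose 5 (265 mg at t=24 h): 265·exp(−0.11552·1) = 236.088 mg/L
C(25) = 0.557 + 25.057 + 26.727 + 64.590 + 236.088 = 353.019 mg/L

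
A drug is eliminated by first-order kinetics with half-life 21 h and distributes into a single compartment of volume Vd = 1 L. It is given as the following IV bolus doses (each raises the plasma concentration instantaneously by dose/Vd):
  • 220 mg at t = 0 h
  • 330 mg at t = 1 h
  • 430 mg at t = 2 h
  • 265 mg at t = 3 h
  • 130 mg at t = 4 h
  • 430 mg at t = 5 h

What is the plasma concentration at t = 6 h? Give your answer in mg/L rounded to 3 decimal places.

1614.836 mg/L

k = ln 2 / 21 = 0.03301 per h
Dose 1 (220 mg at t=0 h): 220·exp(−0.03301·6) = 180.474 mg/L
Dose 2 (330 mg at t=1 h): 330·exp(−0.03301·5) = 279.795 mg/L
Dose 3 (430 mg at t=2 h): 430·exp(−0.03301·4) = 376.816 mg/L
Dose 4 (265 mg at t=3 h): 265·exp(−0.03301·3) = 240.017 mg/L
Dose 5 (130 mg at t=4 h): 130·exp(−0.03301·2) = 121.695 mg/L
Dose 6 (430 mg at t=5 h): 430·exp(−0.03301·1) = 416.039 mg/L
C(6) = 180.474 + 279.795 + 376.816 + 240.017 + 121.695 + 416.039 = 1614.836 mg/L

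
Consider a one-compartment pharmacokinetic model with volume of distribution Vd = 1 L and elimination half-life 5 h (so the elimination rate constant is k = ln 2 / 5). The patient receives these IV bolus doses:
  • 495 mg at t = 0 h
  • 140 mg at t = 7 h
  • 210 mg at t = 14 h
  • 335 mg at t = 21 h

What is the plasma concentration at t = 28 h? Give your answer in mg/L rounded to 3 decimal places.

174.917 mg/L

k = ln 2 / 5 = 0.13863 per h
Dose 1 (495 mg at t=0 h): 495·exp(−0.13863·28) = 10.206 mg/L
Dose 2 (140 mg at t=7 h): 140·exp(−0.13863·21) = 7.617 mg/L
Dose 3 (210 mg at t=14 h): 210·exp(−0.13863·14) = 30.153 mg/L
Dose 4 (335 mg at t=21 h): 335·exp(−0.13863·7) = 126.941 mg/L
C(28) = 10.206 + 7.617 + 30.153 + 126.941 = 174.917 mg/L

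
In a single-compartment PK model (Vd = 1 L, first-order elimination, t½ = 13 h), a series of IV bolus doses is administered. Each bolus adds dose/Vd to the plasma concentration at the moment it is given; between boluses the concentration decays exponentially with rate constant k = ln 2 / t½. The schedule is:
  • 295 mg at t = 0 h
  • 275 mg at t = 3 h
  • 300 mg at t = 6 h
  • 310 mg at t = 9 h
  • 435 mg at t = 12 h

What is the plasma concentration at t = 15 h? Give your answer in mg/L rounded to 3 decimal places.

k = ln 2 / 13 = 0.05332 per h
Dose 1 (295 mg at t=0 h): 295·exp(−0.05332·15) = 132.581 mg/L
Dose 2 (275 mg at t=3 h): 275·exp(−0.05332·12) = 145.030 mg/L
Dose 3 (300 mg at t=6 h): 300·exp(−0.05332·9) = 185.659 mg/L
Dose 4 (310 mg at t=9 h): 310·exp(−0.05332·6) = 225.126 mg/L
Dose 5 (435 mg at t=12 h): 435·exp(−0.05332·3) = 370.698 mg/L
C(15) = 132.581 + 145.030 + 185.659 + 225.126 + 370.698 = 1059.094 mg/L

1059.094 mg/L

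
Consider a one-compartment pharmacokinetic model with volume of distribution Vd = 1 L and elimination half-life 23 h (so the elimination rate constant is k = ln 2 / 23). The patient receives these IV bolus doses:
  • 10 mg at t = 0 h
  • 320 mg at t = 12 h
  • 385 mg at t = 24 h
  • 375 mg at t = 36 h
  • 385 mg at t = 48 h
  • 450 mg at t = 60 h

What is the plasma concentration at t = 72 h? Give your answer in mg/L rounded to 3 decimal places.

k = ln 2 / 23 = 0.03014 per h
Dose 1 (10 mg at t=0 h): 10·exp(−0.03014·72) = 1.142 mg/L
Dose 2 (320 mg at t=12 h): 320·exp(−0.03014·60) = 52.463 mg/L
Dose 3 (385 mg at t=24 h): 385·exp(−0.03014·48) = 90.620 mg/L
Dose 4 (375 mg at t=36 h): 375·exp(−0.03014·36) = 126.723 mg/L
Dose 5 (385 mg at t=48 h): 385·exp(−0.03014·24) = 186.785 mg/L
Dose 6 (450 mg at t=60 h): 450·exp(−0.03014·12) = 313.439 mg/L
C(72) = 1.142 + 52.463 + 90.620 + 126.723 + 186.785 + 313.439 = 771.172 mg/L

771.172 mg/L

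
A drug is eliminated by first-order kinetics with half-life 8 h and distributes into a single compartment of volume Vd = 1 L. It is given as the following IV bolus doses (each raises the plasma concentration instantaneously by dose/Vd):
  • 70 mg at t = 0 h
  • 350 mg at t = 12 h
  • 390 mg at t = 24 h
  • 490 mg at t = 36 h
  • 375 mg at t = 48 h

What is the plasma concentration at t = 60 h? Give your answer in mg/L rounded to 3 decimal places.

k = ln 2 / 8 = 0.08664 per h
Dose 1 (70 mg at t=0 h): 70·exp(−0.08664·60) = 0.387 mg/L
Dose 2 (350 mg at t=12 h): 350·exp(−0.08664·48) = 5.469 mg/L
Dose 3 (390 mg at t=24 h): 390·exp(−0.08664·36) = 17.236 mg/L
Dose 4 (490 mg at t=36 h): 490·exp(−0.08664·24) = 61.250 mg/L
Dose 5 (375 mg at t=48 h): 375·exp(−0.08664·12) = 132.583 mg/L
C(60) = 0.387 + 5.469 + 17.236 + 61.250 + 132.583 = 216.924 mg/L

216.924 mg/L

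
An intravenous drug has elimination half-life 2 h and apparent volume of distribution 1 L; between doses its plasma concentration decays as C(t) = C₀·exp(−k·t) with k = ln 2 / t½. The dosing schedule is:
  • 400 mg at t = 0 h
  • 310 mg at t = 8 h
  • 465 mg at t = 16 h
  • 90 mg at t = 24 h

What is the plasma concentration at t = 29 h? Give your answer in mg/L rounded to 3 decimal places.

k = ln 2 / 2 = 0.34657 per h
Dose 1 (400 mg at t=0 h): 400·exp(−0.34657·29) = 0.017 mg/L
Dose 2 (310 mg at t=8 h): 310·exp(−0.34657·21) = 0.214 mg/L
Dose 3 (465 mg at t=16 h): 465·exp(−0.34657·13) = 5.138 mg/L
Dose 4 (90 mg at t=24 h): 90·exp(−0.34657·5) = 15.910 mg/L
C(29) = 0.017 + 0.214 + 5.138 + 15.910 = 21.279 mg/L

21.279 mg/L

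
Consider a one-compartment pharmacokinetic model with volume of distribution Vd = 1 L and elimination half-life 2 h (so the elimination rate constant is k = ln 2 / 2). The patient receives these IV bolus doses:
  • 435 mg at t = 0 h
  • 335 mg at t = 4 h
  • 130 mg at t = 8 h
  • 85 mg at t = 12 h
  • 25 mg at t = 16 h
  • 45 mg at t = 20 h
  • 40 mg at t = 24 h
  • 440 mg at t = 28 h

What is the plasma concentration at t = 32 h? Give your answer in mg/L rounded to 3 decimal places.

k = ln 2 / 2 = 0.34657 per h
Dose 1 (435 mg at t=0 h): 435·exp(−0.34657·32) = 0.007 mg/L
Dose 2 (335 mg at t=4 h): 335·exp(−0.34657·28) = 0.020 mg/L
Dose 3 (130 mg at t=8 h): 130·exp(−0.34657·24) = 0.032 mg/L
Dose 4 (85 mg at t=12 h): 85·exp(−0.34657·20) = 0.083 mg/L
Dose 5 (25 mg at t=16 h): 25·exp(−0.34657·16) = 0.098 mg/L
Dose 6 (45 mg at t=20 h): 45·exp(−0.34657·12) = 0.703 mg/L
Dose 7 (40 mg at t=24 h): 40·exp(−0.34657·8) = 2.500 mg/L
Dose 8 (440 mg at t=28 h): 440·exp(−0.34657·4) = 110.000 mg/L
C(32) = 0.007 + 0.020 + 0.032 + 0.083 + 0.098 + 0.703 + 2.500 + 110.000 = 113.443 mg/L

113.443 mg/L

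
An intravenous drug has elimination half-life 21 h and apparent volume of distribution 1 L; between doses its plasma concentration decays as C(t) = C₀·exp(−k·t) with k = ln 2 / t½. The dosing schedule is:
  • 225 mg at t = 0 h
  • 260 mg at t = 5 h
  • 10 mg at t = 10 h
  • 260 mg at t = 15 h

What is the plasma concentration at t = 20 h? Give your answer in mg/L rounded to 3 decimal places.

k = ln 2 / 21 = 0.03301 per h
Dose 1 (225 mg at t=0 h): 225·exp(−0.03301·20) = 116.275 mg/L
Dose 2 (260 mg at t=5 h): 260·exp(−0.03301·15) = 158.472 mg/L
Dose 3 (10 mg at t=10 h): 10·exp(−0.03301·10) = 7.189 mg/L
Dose 4 (260 mg at t=15 h): 260·exp(−0.03301·5) = 220.445 mg/L
C(20) = 116.275 + 158.472 + 7.189 + 220.445 = 502.380 mg/L

502.380 mg/L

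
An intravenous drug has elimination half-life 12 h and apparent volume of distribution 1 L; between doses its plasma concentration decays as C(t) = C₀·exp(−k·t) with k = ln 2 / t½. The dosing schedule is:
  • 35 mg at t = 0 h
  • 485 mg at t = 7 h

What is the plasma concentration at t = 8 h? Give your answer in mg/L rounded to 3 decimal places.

479.828 mg/L

k = ln 2 / 12 = 0.05776 per h
Dose 1 (35 mg at t=0 h): 35·exp(−0.05776·8) = 22.049 mg/L
Dose 2 (485 mg at t=7 h): 485·exp(−0.05776·1) = 457.779 mg/L
C(8) = 22.049 + 457.779 = 479.828 mg/L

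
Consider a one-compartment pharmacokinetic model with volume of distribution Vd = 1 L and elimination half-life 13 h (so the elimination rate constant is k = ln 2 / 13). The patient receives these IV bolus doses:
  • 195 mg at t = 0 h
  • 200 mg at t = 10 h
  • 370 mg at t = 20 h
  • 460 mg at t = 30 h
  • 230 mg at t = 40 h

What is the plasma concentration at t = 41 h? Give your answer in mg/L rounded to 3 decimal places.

k = ln 2 / 13 = 0.05332 per h
Dose 1 (195 mg at t=0 h): 195·exp(−0.05332·41) = 21.909 mg/L
Dose 2 (200 mg at t=10 h): 200·exp(−0.05332·31) = 38.299 mg/L
Dose 3 (370 mg at t=20 h): 370·exp(−0.05332·21) = 120.760 mg/L
Dose 4 (460 mg at t=30 h): 460·exp(−0.05332·11) = 255.882 mg/L
Dose 5 (230 mg at t=40 h): 230·exp(−0.05332·1) = 218.058 mg/L
C(41) = 21.909 + 38.299 + 120.760 + 255.882 + 218.058 = 654.909 mg/L

654.909 mg/L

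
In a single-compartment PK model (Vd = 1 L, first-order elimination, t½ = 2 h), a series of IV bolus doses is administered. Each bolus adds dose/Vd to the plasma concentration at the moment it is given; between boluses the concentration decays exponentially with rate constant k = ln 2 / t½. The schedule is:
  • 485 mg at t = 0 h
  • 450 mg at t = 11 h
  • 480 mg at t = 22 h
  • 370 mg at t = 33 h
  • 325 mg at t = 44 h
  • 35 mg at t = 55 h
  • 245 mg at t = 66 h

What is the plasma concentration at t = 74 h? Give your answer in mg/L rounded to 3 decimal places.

15.371 mg/L

k = ln 2 / 2 = 0.34657 per h
Dose 1 (485 mg at t=0 h): 485·exp(−0.34657·74) = 0.000 mg/L
Dose 2 (450 mg at t=11 h): 450·exp(−0.34657·63) = 0.000 mg/L
Dose 3 (480 mg at t=22 h): 480·exp(−0.34657·52) = 0.000 mg/L
Dose 4 (370 mg at t=33 h): 370·exp(−0.34657·41) = 0.000 mg/L
Dose 5 (325 mg at t=44 h): 325·exp(−0.34657·30) = 0.010 mg/L
Dose 6 (35 mg at t=55 h): 35·exp(−0.34657·19) = 0.048 mg/L
Dose 7 (245 mg at t=66 h): 245·exp(−0.34657·8) = 15.312 mg/L
C(74) = 0.000 + 0.000 + 0.000 + 0.000 + 0.010 + 0.048 + 15.312 = 15.371 mg/L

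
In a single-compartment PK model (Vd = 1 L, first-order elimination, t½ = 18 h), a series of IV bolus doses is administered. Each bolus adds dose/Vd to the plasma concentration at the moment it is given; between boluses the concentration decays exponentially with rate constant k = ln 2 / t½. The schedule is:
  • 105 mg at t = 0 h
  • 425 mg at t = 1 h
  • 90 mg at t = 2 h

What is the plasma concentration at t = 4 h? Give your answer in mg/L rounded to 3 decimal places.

551.971 mg/L

k = ln 2 / 18 = 0.03851 per h
Dose 1 (105 mg at t=0 h): 105·exp(−0.03851·4) = 90.011 mg/L
Dose 2 (425 mg at t=1 h): 425·exp(−0.03851·3) = 378.632 mg/L
Dose 3 (90 mg at t=2 h): 90·exp(−0.03851·2) = 83.329 mg/L
C(4) = 90.011 + 378.632 + 83.329 = 551.971 mg/L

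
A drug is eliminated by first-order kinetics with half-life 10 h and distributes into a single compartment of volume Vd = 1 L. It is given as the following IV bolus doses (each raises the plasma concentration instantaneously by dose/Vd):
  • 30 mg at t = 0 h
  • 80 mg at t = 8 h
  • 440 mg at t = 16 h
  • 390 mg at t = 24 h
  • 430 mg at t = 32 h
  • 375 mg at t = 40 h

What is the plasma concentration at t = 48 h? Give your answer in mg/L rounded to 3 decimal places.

485.076 mg/L

k = ln 2 / 10 = 0.06931 per h
Dose 1 (30 mg at t=0 h): 30·exp(−0.06931·48) = 1.077 mg/L
Dose 2 (80 mg at t=8 h): 80·exp(−0.06931·40) = 5.000 mg/L
Dose 3 (440 mg at t=16 h): 440·exp(−0.06931·32) = 47.880 mg/L
Dose 4 (390 mg at t=24 h): 390·exp(−0.06931·24) = 73.891 mg/L
Dose 5 (430 mg at t=32 h): 430·exp(−0.06931·16) = 141.847 mg/L
Dose 6 (375 mg at t=40 h): 375·exp(−0.06931·8) = 215.381 mg/L
C(48) = 1.077 + 5.000 + 47.880 + 73.891 + 141.847 + 215.381 = 485.076 mg/L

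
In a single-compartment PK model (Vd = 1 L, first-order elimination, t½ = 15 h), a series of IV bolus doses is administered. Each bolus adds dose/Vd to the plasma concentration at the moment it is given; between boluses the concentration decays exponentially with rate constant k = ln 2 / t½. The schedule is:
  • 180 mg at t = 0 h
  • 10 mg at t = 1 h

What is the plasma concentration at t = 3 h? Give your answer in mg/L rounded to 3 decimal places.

165.816 mg/L

k = ln 2 / 15 = 0.04621 per h
Dose 1 (180 mg at t=0 h): 180·exp(−0.04621·3) = 156.699 mg/L
Dose 2 (10 mg at t=1 h): 10·exp(−0.04621·2) = 9.117 mg/L
C(3) = 156.699 + 9.117 = 165.816 mg/L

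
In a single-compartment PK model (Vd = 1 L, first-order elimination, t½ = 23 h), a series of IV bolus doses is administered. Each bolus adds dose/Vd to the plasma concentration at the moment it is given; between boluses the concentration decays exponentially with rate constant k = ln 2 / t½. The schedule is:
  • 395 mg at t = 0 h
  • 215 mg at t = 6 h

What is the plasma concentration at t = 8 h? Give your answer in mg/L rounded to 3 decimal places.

512.802 mg/L

k = ln 2 / 23 = 0.03014 per h
Dose 1 (395 mg at t=0 h): 395·exp(−0.03014·8) = 310.378 mg/L
Dose 2 (215 mg at t=6 h): 215·exp(−0.03014·2) = 202.424 mg/L
C(8) = 310.378 + 202.424 = 512.802 mg/L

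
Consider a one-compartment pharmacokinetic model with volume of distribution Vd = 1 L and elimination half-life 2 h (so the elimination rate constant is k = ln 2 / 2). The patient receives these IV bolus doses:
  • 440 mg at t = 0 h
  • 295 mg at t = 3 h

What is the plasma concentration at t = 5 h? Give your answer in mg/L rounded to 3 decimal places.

225.282 mg/L

k = ln 2 / 2 = 0.34657 per h
Dose 1 (440 mg at t=0 h): 440·exp(−0.34657·5) = 77.782 mg/L
Dose 2 (295 mg at t=3 h): 295·exp(−0.34657·2) = 147.500 mg/L
C(5) = 77.782 + 147.500 = 225.282 mg/L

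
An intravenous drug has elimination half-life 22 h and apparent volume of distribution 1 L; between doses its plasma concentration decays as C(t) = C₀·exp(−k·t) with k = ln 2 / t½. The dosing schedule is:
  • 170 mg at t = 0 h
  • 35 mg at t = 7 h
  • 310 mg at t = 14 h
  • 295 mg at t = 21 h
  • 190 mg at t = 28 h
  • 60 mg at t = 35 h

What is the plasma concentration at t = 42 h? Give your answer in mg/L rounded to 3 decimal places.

507.764 mg/L

k = ln 2 / 22 = 0.03151 per h
Dose 1 (170 mg at t=0 h): 170·exp(−0.03151·42) = 45.264 mg/L
Dose 2 (35 mg at t=7 h): 35·exp(−0.03151·35) = 11.619 mg/L
Dose 3 (310 mg at t=14 h): 310·exp(−0.03151·28) = 128.302 mg/L
Dose 4 (295 mg at t=21 h): 295·exp(−0.03151·21) = 152.221 mg/L
Dose 5 (190 mg at t=28 h): 190·exp(−0.03151·14) = 122.233 mg/L
Dose 6 (60 mg at t=35 h): 60·exp(−0.03151·7) = 48.125 mg/L
C(42) = 45.264 + 11.619 + 128.302 + 152.221 + 122.233 + 48.125 = 507.764 mg/L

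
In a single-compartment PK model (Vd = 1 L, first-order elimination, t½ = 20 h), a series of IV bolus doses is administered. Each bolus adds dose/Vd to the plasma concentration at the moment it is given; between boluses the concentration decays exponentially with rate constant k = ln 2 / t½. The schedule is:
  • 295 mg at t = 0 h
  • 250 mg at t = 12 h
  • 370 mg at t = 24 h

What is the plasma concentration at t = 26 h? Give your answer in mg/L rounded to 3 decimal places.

618.922 mg/L

k = ln 2 / 20 = 0.03466 per h
Dose 1 (295 mg at t=0 h): 295·exp(−0.03466·26) = 119.807 mg/L
Dose 2 (250 mg at t=12 h): 250·exp(−0.03466·14) = 153.893 mg/L
Dose 3 (370 mg at t=24 h): 370·exp(−0.03466·2) = 345.222 mg/L
C(26) = 119.807 + 153.893 + 345.222 = 618.922 mg/L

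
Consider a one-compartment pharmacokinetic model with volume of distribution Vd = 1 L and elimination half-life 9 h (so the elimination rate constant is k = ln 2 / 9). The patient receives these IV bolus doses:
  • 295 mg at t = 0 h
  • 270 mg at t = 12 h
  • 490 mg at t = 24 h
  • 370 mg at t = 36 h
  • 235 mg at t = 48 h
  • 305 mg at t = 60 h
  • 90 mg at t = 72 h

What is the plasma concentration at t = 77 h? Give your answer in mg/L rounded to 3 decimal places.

k = ln 2 / 9 = 0.07702 per h
Dose 1 (295 mg at t=0 h): 295·exp(−0.07702·77) = 0.784 mg/L
Dose 2 (270 mg at t=12 h): 270·exp(−0.07702·65) = 1.808 mg/L
Dose 3 (490 mg at t=24 h): 490·exp(−0.07702·53) = 8.269 mg/L
Dose 4 (370 mg at t=36 h): 370·exp(−0.07702·41) = 15.734 mg/L
Dose 5 (235 mg at t=48 h): 235·exp(−0.07702·29) = 25.182 mg/L
Dose 6 (305 mg at t=60 h): 305·exp(−0.07702·17) = 82.355 mg/L
Dose 7 (90 mg at t=72 h): 90·exp(−0.07702·5) = 61.236 mg/L
C(77) = 0.784 + 1.808 + 8.269 + 15.734 + 25.182 + 82.355 + 61.236 = 195.367 mg/L

195.367 mg/L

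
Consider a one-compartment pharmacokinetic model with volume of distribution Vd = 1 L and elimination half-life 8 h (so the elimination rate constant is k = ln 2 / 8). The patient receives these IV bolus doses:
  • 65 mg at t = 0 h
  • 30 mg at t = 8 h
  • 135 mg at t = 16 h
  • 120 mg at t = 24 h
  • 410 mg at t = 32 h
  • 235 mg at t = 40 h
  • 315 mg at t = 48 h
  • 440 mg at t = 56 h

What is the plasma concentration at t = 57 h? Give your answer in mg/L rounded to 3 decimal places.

k = ln 2 / 8 = 0.08664 per h
Dose 1 (65 mg at t=0 h): 65·exp(−0.08664·57) = 0.466 mg/L
Dose 2 (30 mg at t=8 h): 30·exp(−0.08664·49) = 0.430 mg/L
Dose 3 (135 mg at t=16 h): 135·exp(−0.08664·41) = 3.869 mg/L
Dose 4 (120 mg at t=24 h): 120·exp(−0.08664·33) = 6.878 mg/L
Dose 5 (410 mg at t=32 h): 410·exp(−0.08664·25) = 46.996 mg/L
Dose 6 (235 mg at t=40 h): 235·exp(−0.08664·17) = 53.874 mg/L
Dose 7 (315 mg at t=48 h): 315·exp(−0.08664·9) = 144.428 mg/L
Dose 8 (440 mg at t=56 h): 440·exp(−0.08664·1) = 403.482 mg/L
C(57) = 0.466 + 0.430 + 3.869 + 6.878 + 46.996 + 53.874 + 144.428 + 403.482 = 660.422 mg/L

660.422 mg/L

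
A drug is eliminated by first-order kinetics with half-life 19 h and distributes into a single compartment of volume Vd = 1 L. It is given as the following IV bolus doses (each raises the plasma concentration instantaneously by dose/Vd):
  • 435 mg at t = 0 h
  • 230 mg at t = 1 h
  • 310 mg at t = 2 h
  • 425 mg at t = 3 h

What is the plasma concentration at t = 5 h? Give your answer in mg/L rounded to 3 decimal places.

1234.198 mg/L

k = ln 2 / 19 = 0.03648 per h
Dose 1 (435 mg at t=0 h): 435·exp(−0.03648·5) = 362.469 mg/L
Dose 2 (230 mg at t=1 h): 230·exp(−0.03648·4) = 198.771 mg/L
Dose 3 (310 mg at t=2 h): 310·exp(−0.03648·3) = 277.863 mg/L
Dose 4 (425 mg at t=3 h): 425·exp(−0.03648·2) = 395.095 mg/L
C(5) = 362.469 + 198.771 + 277.863 + 395.095 = 1234.198 mg/L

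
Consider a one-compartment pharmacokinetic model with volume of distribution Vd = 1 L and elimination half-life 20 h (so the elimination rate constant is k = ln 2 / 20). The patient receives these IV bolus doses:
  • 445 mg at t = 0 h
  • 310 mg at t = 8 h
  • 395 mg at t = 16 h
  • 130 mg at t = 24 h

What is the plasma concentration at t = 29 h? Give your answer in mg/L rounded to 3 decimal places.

k = ln 2 / 20 = 0.03466 per h
Dose 1 (445 mg at t=0 h): 445·exp(−0.03466·29) = 162.880 mg/L
Dose 2 (310 mg at t=8 h): 310·exp(−0.03466·21) = 149.720 mg/L
Dose 3 (395 mg at t=16 h): 395·exp(−0.03466·13) = 251.726 mg/L
Dose 4 (130 mg at t=24 h): 130·exp(−0.03466·5) = 109.317 mg/L
C(29) = 162.880 + 149.720 + 251.726 + 109.317 = 673.642 mg/L

673.642 mg/L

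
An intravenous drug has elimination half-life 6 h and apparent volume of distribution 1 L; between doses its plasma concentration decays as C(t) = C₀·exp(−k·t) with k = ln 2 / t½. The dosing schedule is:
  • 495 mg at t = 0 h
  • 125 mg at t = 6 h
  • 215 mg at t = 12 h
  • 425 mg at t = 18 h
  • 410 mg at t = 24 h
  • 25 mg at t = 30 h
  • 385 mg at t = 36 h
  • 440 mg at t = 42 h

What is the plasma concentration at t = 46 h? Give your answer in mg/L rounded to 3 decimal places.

k = ln 2 / 6 = 0.11552 per h
Dose 1 (495 mg at t=0 h): 495·exp(−0.11552·46) = 2.436 mg/L
Dose 2 (125 mg at t=6 h): 125·exp(−0.11552·40) = 1.230 mg/L
Dose 3 (215 mg at t=12 h): 215·exp(−0.11552·34) = 4.233 mg/L
Dose 4 (425 mg at t=18 h): 425·exp(−0.11552·28) = 16.733 mg/L
Dose 5 (410 mg at t=24 h): 410·exp(−0.11552·22) = 32.285 mg/L
Dose 6 (25 mg at t=30 h): 25·exp(−0.11552·16) = 3.937 mg/L
Dose 7 (385 mg at t=36 h): 385·exp(−0.11552·10) = 121.267 mg/L
Dose 8 (440 mg at t=42 h): 440·exp(−0.11552·4) = 277.183 mg/L
C(46) = 2.436 + 1.230 + 4.233 + 16.733 + 32.285 + 3.937 + 121.267 + 277.183 = 459.305 mg/L

459.305 mg/L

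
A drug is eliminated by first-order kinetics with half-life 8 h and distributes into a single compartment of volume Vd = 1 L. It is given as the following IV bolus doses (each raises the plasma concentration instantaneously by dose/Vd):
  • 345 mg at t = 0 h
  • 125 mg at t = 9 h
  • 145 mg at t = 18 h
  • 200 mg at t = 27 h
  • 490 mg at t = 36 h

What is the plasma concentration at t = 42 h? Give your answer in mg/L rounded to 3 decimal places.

k = ln 2 / 8 = 0.08664 per h
Dose 1 (345 mg at t=0 h): 345·exp(−0.08664·42) = 9.066 mg/L
Dose 2 (125 mg at t=9 h): 125·exp(−0.08664·33) = 7.164 mg/L
Dose 3 (145 mg at t=18 h): 145·exp(−0.08664·24) = 18.125 mg/L
Dose 4 (200 mg at t=27 h): 200·exp(−0.08664·15) = 54.525 mg/L
Dose 5 (490 mg at t=36 h): 490·exp(−0.08664·6) = 291.356 mg/L
C(42) = 9.066 + 7.164 + 18.125 + 54.525 + 291.356 = 380.236 mg/L

380.236 mg/L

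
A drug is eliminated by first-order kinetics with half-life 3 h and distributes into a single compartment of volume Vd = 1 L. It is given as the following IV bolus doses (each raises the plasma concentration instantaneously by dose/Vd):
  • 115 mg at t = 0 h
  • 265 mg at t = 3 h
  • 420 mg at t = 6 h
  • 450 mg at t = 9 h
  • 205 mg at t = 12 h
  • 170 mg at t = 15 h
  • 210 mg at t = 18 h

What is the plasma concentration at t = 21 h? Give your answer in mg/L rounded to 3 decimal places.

k = ln 2 / 3 = 0.23105 per h
Dose 1 (115 mg at t=0 h): 115·exp(−0.23105·21) = 0.898 mg/L
Dose 2 (265 mg at t=3 h): 265·exp(−0.23105·18) = 4.141 mg/L
Dose 3 (420 mg at t=6 h): 420·exp(−0.23105·15) = 13.125 mg/L
Dose 4 (450 mg at t=9 h): 450·exp(−0.23105·12) = 28.125 mg/L
Dose 5 (205 mg at t=12 h): 205·exp(−0.23105·9) = 25.625 mg/L
Dose 6 (170 mg at t=15 h): 170·exp(−0.23105·6) = 42.500 mg/L
Dose 7 (210 mg at t=18 h): 210·exp(−0.23105·3) = 105.000 mg/L
C(21) = 0.898 + 4.141 + 13.125 + 28.125 + 25.625 + 42.500 + 105.000 = 219.414 mg/L

219.414 mg/L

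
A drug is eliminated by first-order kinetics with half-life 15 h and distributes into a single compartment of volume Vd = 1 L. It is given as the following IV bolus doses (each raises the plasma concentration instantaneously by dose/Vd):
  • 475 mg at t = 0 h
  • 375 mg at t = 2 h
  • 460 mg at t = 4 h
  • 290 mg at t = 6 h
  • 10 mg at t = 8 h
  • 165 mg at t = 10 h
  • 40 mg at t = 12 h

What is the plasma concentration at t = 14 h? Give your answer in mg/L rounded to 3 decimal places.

1135.474 mg/L

k = ln 2 / 15 = 0.04621 per h
Dose 1 (475 mg at t=0 h): 475·exp(−0.04621·14) = 248.732 mg/L
Dose 2 (375 mg at t=2 h): 375·exp(−0.04621·12) = 215.381 mg/L
Dose 3 (460 mg at t=4 h): 460·exp(−0.04621·10) = 289.782 mg/L
Dose 4 (290 mg at t=6 h): 290·exp(−0.04621·8) = 200.377 mg/L
Dose 5 (10 mg at t=8 h): 10·exp(−0.04621·6) = 7.579 mg/L
Dose 6 (165 mg at t=10 h): 165·exp(−0.04621·4) = 137.154 mg/L
Dose 7 (40 mg at t=12 h): 40·exp(−0.04621·2) = 36.469 mg/L
C(14) = 248.732 + 215.381 + 289.782 + 200.377 + 7.579 + 137.154 + 36.469 = 1135.474 mg/L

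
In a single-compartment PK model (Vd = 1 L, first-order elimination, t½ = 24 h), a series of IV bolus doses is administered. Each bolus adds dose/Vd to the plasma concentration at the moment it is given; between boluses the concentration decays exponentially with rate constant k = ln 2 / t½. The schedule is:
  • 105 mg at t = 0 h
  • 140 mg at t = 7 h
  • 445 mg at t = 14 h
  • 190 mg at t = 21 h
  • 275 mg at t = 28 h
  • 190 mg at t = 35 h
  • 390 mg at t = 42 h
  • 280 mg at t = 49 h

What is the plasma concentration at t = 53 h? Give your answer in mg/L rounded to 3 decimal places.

k = ln 2 / 24 = 0.02888 per h
Dose 1 (105 mg at t=0 h): 105·exp(−0.02888·53) = 22.720 mg/L
Dose 2 (140 mg at t=7 h): 140·exp(−0.02888·46) = 37.081 mg/L
Dose 3 (445 mg at t=14 h): 445·exp(−0.02888·39) = 144.273 mg/L
Dose 4 (190 mg at t=21 h): 190·exp(−0.02888·32) = 75.402 mg/L
Dose 5 (275 mg at t=28 h): 275·exp(−0.02888·25) = 133.586 mg/L
Dose 6 (190 mg at t=35 h): 190·exp(−0.02888·18) = 112.975 mg/L
Dose 7 (390 mg at t=42 h): 390·exp(−0.02888·11) = 283.852 mg/L
Dose 8 (280 mg at t=49 h): 280·exp(−0.02888·4) = 249.452 mg/L
C(53) = 22.720 + 37.081 + 144.273 + 75.402 + 133.586 + 112.975 + 283.852 + 249.452 = 1059.341 mg/L

1059.341 mg/L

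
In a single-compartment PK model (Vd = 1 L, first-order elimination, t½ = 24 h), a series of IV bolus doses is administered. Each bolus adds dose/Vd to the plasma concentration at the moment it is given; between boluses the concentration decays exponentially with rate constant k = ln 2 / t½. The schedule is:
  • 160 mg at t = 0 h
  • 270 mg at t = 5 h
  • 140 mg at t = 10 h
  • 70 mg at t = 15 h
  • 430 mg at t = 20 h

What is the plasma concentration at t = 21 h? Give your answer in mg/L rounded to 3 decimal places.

k = ln 2 / 24 = 0.02888 per h
Dose 1 (160 mg at t=0 h): 160·exp(−0.02888·21) = 87.241 mg/L
Dose 2 (270 mg at t=5 h): 270·exp(−0.02888·16) = 170.089 mg/L
Dose 3 (140 mg at t=10 h): 140·exp(−0.02888·11) = 101.896 mg/L
Dose 4 (70 mg at t=15 h): 70·exp(−0.02888·6) = 58.863 mg/L
Dose 5 (430 mg at t=20 h): 430·exp(−0.02888·1) = 417.759 mg/L
C(21) = 87.241 + 170.089 + 101.896 + 58.863 + 417.759 = 835.847 mg/L

835.847 mg/L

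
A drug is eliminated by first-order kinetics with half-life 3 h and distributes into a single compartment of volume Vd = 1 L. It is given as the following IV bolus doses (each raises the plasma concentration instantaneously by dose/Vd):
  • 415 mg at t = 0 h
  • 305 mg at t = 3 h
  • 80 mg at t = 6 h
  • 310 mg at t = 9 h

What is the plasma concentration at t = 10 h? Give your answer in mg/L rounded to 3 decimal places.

379.488 mg/L

k = ln 2 / 3 = 0.23105 per h
Dose 1 (415 mg at t=0 h): 415·exp(−0.23105·10) = 41.173 mg/L
Dose 2 (305 mg at t=3 h): 305·exp(−0.23105·7) = 60.520 mg/L
Dose 3 (80 mg at t=6 h): 80·exp(−0.23105·4) = 31.748 mg/L
Dose 4 (310 mg at t=9 h): 310·exp(−0.23105·1) = 246.047 mg/L
C(10) = 41.173 + 60.520 + 31.748 + 246.047 = 379.488 mg/L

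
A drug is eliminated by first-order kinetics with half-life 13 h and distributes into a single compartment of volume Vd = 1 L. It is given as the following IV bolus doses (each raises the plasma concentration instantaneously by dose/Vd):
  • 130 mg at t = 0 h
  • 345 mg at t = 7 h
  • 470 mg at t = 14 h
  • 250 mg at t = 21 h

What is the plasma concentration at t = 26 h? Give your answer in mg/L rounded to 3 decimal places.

597.137 mg/L

k = ln 2 / 13 = 0.05332 per h
Dose 1 (130 mg at t=0 h): 130·exp(−0.05332·26) = 32.500 mg/L
Dose 2 (345 mg at t=7 h): 345·exp(−0.05332·19) = 125.271 mg/L
Dose 3 (470 mg at t=14 h): 470·exp(−0.05332·12) = 247.870 mg/L
Dose 4 (250 mg at t=21 h): 250·exp(−0.05332·5) = 191.496 mg/L
C(26) = 32.500 + 125.271 + 247.870 + 191.496 = 597.137 mg/L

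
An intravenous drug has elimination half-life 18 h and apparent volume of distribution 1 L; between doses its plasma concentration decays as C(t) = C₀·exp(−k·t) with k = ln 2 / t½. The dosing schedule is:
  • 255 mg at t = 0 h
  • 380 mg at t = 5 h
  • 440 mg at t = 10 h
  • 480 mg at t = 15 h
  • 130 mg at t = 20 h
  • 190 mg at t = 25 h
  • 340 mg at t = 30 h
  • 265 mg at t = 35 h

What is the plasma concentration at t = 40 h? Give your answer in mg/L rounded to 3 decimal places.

k = ln 2 / 18 = 0.03851 per h
Dose 1 (255 mg at t=0 h): 255·exp(−0.03851·40) = 54.649 mg/L
Dose 2 (380 mg at t=5 h): 380·exp(−0.03851·35) = 98.730 mg/L
Dose 3 (440 mg at t=10 h): 440·exp(−0.03851·30) = 138.591 mg/L
Dose 4 (480 mg at t=15 h): 480·exp(−0.03851·25) = 183.292 mg/L
Dose 5 (130 mg at t=20 h): 130·exp(−0.03851·20) = 60.182 mg/L
Dose 6 (190 mg at t=25 h): 190·exp(−0.03851·15) = 106.634 mg/L
Dose 7 (340 mg at t=30 h): 340·exp(−0.03851·10) = 231.334 mg/L
Dose 8 (265 mg at t=35 h): 265·exp(−0.03851·5) = 218.588 mg/L
C(40) = 54.649 + 98.730 + 138.591 + 183.292 + 60.182 + 106.634 + 231.334 + 218.588 = 1092.001 mg/L

1092.001 mg/L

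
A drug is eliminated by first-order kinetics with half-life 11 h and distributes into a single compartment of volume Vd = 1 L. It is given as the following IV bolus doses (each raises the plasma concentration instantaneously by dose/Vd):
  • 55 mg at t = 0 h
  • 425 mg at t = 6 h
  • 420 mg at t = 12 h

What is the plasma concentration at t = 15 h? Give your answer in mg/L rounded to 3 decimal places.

610.071 mg/L

k = ln 2 / 11 = 0.06301 per h
Dose 1 (55 mg at t=0 h): 55·exp(−0.06301·15) = 21.373 mg/L
Dose 2 (425 mg at t=6 h): 425·exp(−0.06301·9) = 241.041 mg/L
Dose 3 (420 mg at t=12 h): 420·exp(−0.06301·3) = 347.656 mg/L
C(15) = 21.373 + 241.041 + 347.656 = 610.071 mg/L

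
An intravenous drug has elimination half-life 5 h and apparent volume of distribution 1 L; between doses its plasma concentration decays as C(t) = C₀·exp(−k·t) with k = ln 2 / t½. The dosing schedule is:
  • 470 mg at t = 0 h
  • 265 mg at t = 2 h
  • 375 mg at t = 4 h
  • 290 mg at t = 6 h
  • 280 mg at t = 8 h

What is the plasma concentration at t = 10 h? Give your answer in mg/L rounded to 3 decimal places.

k = ln 2 / 5 = 0.13863 per h
Dose 1 (470 mg at t=0 h): 470·exp(−0.13863·10) = 117.500 mg/L
Dose 2 (265 mg at t=2 h): 265·exp(−0.13863·8) = 87.417 mg/L
Dose 3 (375 mg at t=4 h): 375·exp(−0.13863·6) = 163.228 mg/L
Dose 4 (290 mg at t=6 h): 290·exp(−0.13863·4) = 166.561 mg/L
Dose 5 (280 mg at t=8 h): 280·exp(−0.13863·2) = 212.200 mg/L
C(10) = 117.500 + 87.417 + 163.228 + 166.561 + 212.200 = 746.907 mg/L

746.907 mg/L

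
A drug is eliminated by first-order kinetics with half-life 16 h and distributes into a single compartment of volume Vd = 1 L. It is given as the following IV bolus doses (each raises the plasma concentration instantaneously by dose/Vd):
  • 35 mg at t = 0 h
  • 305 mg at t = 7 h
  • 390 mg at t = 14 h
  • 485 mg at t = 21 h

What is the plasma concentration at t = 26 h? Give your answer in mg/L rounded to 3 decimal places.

767.701 mg/L

k = ln 2 / 16 = 0.04332 per h
Dose 1 (35 mg at t=0 h): 35·exp(−0.04332·26) = 11.347 mg/L
Dose 2 (305 mg at t=7 h): 305·exp(−0.04332·19) = 133.914 mg/L
Dose 3 (390 mg at t=14 h): 390·exp(−0.04332·12) = 231.895 mg/L
Dose 4 (485 mg at t=21 h): 485·exp(−0.04332·5) = 390.544 mg/L
C(26) = 11.347 + 133.914 + 231.895 + 390.544 = 767.701 mg/L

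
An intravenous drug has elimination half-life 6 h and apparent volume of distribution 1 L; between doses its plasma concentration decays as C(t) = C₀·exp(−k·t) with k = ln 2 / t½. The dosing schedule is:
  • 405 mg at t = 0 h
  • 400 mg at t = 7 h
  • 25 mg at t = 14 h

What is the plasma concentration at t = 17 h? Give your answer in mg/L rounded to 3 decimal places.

k = ln 2 / 6 = 0.11552 per h
Dose 1 (405 mg at t=0 h): 405·exp(−0.11552·17) = 56.825 mg/L
Dose 2 (400 mg at t=7 h): 400·exp(−0.11552·10) = 125.992 mg/L
Dose 3 (25 mg at t=14 h): 25·exp(−0.11552·3) = 17.678 mg/L
C(17) = 56.825 + 125.992 + 17.678 = 200.494 mg/L

200.494 mg/L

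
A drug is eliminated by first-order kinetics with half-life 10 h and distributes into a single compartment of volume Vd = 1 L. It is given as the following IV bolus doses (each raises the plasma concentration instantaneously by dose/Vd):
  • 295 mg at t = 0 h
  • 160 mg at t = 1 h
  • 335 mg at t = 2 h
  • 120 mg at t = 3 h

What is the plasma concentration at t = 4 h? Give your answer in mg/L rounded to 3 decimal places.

k = ln 2 / 10 = 0.06931 per h
Dose 1 (295 mg at t=0 h): 295·exp(−0.06931·4) = 223.568 mg/L
Dose 2 (160 mg at t=1 h): 160·exp(−0.06931·3) = 129.960 mg/L
Dose 3 (335 mg at t=2 h): 335·exp(−0.06931·2) = 291.634 mg/L
Dose 4 (120 mg at t=3 h): 120·exp(−0.06931·1) = 111.964 mg/L
C(4) = 223.568 + 129.960 + 291.634 + 111.964 = 757.127 mg/L

757.127 mg/L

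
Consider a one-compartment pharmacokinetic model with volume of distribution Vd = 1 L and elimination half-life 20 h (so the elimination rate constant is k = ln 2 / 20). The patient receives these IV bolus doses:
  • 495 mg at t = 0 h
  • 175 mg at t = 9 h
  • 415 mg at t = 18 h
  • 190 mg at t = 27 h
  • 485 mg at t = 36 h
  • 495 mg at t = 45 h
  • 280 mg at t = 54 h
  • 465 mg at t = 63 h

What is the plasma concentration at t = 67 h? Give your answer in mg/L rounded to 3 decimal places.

k = ln 2 / 20 = 0.03466 per h
Dose 1 (495 mg at t=0 h): 495·exp(−0.03466·67) = 48.546 mg/L
Dose 2 (175 mg at t=9 h): 175·exp(−0.03466·58) = 23.445 mg/L
Dose 3 (415 mg at t=18 h): 415·exp(−0.03466·49) = 75.949 mg/L
Dose 4 (190 mg at t=27 h): 190·exp(−0.03466·40) = 47.500 mg/L
Dose 5 (485 mg at t=36 h): 485·exp(−0.03466·31) = 165.632 mg/L
Dose 6 (495 mg at t=45 h): 495·exp(−0.03466·22) = 230.926 mg/L
Dose 7 (280 mg at t=54 h): 280·exp(−0.03466·13) = 178.438 mg/L
Dose 8 (465 mg at t=63 h): 465·exp(−0.03466·4) = 404.806 mg/L
C(67) = 48.546 + 23.445 + 75.949 + 47.500 + 165.632 + 230.926 + 178.438 + 404.806 = 1175.243 mg/L

1175.243 mg/L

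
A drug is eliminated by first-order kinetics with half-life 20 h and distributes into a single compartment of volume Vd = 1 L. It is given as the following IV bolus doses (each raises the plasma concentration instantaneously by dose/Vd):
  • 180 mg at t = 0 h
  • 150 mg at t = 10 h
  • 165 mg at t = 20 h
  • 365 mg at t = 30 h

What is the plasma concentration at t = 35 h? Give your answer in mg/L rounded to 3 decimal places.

521.618 mg/L

k = ln 2 / 20 = 0.03466 per h
Dose 1 (180 mg at t=0 h): 180·exp(−0.03466·35) = 53.514 mg/L
Dose 2 (150 mg at t=10 h): 150·exp(−0.03466·25) = 63.067 mg/L
Dose 3 (165 mg at t=20 h): 165·exp(−0.03466·15) = 98.110 mg/L
Dose 4 (365 mg at t=30 h): 365·exp(−0.03466·5) = 306.927 mg/L
C(35) = 53.514 + 63.067 + 98.110 + 306.927 = 521.618 mg/L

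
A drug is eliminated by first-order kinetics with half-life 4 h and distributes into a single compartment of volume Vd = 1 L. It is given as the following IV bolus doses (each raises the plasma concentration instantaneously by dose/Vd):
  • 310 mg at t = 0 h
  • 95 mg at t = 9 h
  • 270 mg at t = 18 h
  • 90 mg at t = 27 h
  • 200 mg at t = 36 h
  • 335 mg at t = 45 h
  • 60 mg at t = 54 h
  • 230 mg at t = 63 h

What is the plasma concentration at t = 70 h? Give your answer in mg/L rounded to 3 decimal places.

k = ln 2 / 4 = 0.17329 per h
Dose 1 (310 mg at t=0 h): 310·exp(−0.17329·70) = 0.002 mg/L
Dose 2 (95 mg at t=9 h): 95·exp(−0.17329·61) = 0.002 mg/L
Dose 3 (270 mg at t=18 h): 270·exp(−0.17329·52) = 0.033 mg/L
Dose 4 (90 mg at t=27 h): 90·exp(−0.17329·43) = 0.052 mg/L
Dose 5 (200 mg at t=36 h): 200·exp(−0.17329·34) = 0.552 mg/L
Dose 6 (335 mg at t=45 h): 335·exp(−0.17329·25) = 4.402 mg/L
Dose 7 (60 mg at t=54 h): 60·exp(−0.17329·16) = 3.750 mg/L
Dose 8 (230 mg at t=63 h): 230·exp(−0.17329·7) = 68.379 mg/L
C(70) = 0.002 + 0.002 + 0.033 + 0.052 + 0.552 + 4.402 + 3.750 + 68.379 = 77.173 mg/L

77.173 mg/L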